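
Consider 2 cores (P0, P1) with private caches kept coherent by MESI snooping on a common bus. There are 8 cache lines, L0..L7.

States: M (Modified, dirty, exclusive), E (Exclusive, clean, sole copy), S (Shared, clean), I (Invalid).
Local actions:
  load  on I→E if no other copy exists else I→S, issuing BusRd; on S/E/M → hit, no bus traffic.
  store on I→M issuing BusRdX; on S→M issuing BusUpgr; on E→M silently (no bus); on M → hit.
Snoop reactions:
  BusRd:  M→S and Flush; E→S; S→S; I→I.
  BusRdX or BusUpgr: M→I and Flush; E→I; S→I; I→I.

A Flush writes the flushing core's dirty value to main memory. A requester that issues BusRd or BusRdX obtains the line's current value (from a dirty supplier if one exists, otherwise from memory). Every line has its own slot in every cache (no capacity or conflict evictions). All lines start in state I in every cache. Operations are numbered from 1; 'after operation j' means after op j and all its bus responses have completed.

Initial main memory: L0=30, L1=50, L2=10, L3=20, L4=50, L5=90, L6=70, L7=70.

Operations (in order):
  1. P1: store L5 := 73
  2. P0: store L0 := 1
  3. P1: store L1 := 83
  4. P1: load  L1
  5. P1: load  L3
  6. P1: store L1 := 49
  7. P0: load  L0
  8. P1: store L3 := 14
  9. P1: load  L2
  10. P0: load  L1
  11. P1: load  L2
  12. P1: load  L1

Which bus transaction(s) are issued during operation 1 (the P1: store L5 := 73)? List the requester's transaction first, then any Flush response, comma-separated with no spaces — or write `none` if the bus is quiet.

bus = BusRdX

step 1: P1: store L5 := 73  ⟶  IM  (L5)  txn=BusRdX  M[L5]=90
step 2: P0: store L0 := 1  ⟶  MI  (L0)  txn=BusRdX  M[L0]=30
step 3: P1: store L1 := 83  ⟶  IM  (L1)  txn=BusRdX  M[L1]=50
step 4: P1: load  L1  ⟶  IM  (L1)  txn=∅  M[L1]=50
step 5: P1: load  L3  ⟶  IE  (L3)  txn=BusRd  M[L3]=20
step 6: P1: store L1 := 49  ⟶  IM  (L1)  txn=∅  M[L1]=50
step 7: P0: load  L0  ⟶  MI  (L0)  txn=∅  M[L0]=30
step 8: P1: store L3 := 14  ⟶  IM  (L3)  txn=∅  M[L3]=20
step 9: P1: load  L2  ⟶  IE  (L2)  txn=BusRd  M[L2]=10
step 10: P0: load  L1  ⟶  SS  (L1)  txn=BusRd+Flush  M[L1]=49
step 11: P1: load  L2  ⟶  IE  (L2)  txn=∅  M[L2]=10
step 12: P1: load  L1  ⟶  SS  (L1)  txn=∅  M[L1]=49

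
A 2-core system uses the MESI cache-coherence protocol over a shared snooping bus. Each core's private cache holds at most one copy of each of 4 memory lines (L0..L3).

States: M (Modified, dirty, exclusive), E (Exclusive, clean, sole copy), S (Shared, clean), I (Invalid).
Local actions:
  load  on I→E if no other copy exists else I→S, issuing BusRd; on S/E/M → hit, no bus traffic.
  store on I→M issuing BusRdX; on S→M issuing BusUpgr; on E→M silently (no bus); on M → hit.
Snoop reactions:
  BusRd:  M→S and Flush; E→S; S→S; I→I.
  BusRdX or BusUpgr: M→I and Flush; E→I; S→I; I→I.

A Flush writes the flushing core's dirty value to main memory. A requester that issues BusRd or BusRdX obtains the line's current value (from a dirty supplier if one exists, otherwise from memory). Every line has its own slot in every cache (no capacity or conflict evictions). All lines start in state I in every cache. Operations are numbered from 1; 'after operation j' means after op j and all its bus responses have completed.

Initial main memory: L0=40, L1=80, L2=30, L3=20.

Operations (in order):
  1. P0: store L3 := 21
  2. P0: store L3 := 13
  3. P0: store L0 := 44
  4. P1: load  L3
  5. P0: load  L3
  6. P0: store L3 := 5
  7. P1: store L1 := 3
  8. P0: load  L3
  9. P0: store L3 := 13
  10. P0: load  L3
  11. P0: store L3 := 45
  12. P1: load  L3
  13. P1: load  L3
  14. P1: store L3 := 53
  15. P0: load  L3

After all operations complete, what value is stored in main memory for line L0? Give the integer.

memory[L0] = 40

[1] P0: store L3 := 21 | P0:M(21), P1:I | bus: BusRdX
[2] P0: store L3 := 13 | P0:M(13), P1:I | bus: none
[3] P0: store L0 := 44 | P0:M(44), P1:I | bus: BusRdX
[4] P1: load  L3 | P0:S(13), P1:S(13) | bus: BusRd,Flush
[5] P0: load  L3 | P0:S(13), P1:S(13) | bus: none
[6] P0: store L3 := 5 | P0:M(5), P1:I | bus: BusUpgr
[7] P1: store L1 := 3 | P0:I, P1:M(3) | bus: BusRdX
[8] P0: load  L3 | P0:M(5), P1:I | bus: none
[9] P0: store L3 := 13 | P0:M(13), P1:I | bus: none
[10] P0: load  L3 | P0:M(13), P1:I | bus: none
[11] P0: store L3 := 45 | P0:M(45), P1:I | bus: none
[12] P1: load  L3 | P0:S(45), P1:S(45) | bus: BusRd,Flush
[13] P1: load  L3 | P0:S(45), P1:S(45) | bus: none
[14] P1: store L3 := 53 | P0:I, P1:M(53) | bus: BusUpgr
[15] P0: load  L3 | P0:S(53), P1:S(53) | bus: BusRd,Flush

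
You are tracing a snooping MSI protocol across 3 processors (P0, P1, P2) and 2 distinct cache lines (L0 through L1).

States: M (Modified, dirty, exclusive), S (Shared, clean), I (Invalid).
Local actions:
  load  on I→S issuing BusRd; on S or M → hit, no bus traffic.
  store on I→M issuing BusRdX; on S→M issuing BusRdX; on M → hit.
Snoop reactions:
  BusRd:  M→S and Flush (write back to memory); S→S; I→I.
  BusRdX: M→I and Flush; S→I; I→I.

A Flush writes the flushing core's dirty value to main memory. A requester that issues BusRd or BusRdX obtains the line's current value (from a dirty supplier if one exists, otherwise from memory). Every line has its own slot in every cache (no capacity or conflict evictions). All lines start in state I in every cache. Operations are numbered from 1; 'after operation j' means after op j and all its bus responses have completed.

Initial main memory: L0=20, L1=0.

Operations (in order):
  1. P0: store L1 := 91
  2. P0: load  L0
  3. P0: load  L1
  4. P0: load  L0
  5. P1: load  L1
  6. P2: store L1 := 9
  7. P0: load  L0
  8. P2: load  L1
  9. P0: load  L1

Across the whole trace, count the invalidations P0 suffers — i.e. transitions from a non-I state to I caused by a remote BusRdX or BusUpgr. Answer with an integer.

invalidations = 1

1. P0: store L1 := 91  bus=[BusRdX]  L1: P0=M P1=I P2=I  mem[L1]=0
2. P0: load  L0  bus=[BusRd]  L0: P0=S P1=I P2=I  mem[L0]=20
3. P0: load  L1  bus=[-]  L1: P0=M P1=I P2=I  mem[L1]=0
4. P0: load  L0  bus=[-]  L0: P0=S P1=I P2=I  mem[L0]=20
5. P1: load  L1  bus=[BusRd,Flush]  L1: P0=S P1=S P2=I  mem[L1]=91
6. P2: store L1 := 9  bus=[BusRdX]  L1: P0=I P1=I P2=M  mem[L1]=91
7. P0: load  L0  bus=[-]  L0: P0=S P1=I P2=I  mem[L0]=20
8. P2: load  L1  bus=[-]  L1: P0=I P1=I P2=M  mem[L1]=91
9. P0: load  L1  bus=[BusRd,Flush]  L1: P0=S P1=I P2=S  mem[L1]=9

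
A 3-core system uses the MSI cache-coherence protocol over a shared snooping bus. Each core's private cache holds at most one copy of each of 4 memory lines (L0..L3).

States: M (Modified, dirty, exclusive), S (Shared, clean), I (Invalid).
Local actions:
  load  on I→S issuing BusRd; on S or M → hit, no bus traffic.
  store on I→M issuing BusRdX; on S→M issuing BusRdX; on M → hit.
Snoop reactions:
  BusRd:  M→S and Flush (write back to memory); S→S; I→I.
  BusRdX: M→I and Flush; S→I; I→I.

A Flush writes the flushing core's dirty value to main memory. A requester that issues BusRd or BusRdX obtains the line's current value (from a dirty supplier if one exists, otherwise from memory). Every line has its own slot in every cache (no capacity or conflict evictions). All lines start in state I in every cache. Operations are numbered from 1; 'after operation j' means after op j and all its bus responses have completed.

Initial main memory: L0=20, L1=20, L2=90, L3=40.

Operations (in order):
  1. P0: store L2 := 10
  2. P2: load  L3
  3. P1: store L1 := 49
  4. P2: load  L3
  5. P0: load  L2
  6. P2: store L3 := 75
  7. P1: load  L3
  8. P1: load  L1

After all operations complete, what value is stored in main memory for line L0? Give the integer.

step 1: P0: store L2 := 10  ⟶  MII  (L2)  txn=BusRdX  M[L2]=90
step 2: P2: load  L3  ⟶  IIS  (L3)  txn=BusRd  M[L3]=40
step 3: P1: store L1 := 49  ⟶  IMI  (L1)  txn=BusRdX  M[L1]=20
step 4: P2: load  L3  ⟶  IIS  (L3)  txn=∅  M[L3]=40
step 5: P0: load  L2  ⟶  MII  (L2)  txn=∅  M[L2]=90
step 6: P2: store L3 := 75  ⟶  IIM  (L3)  txn=BusRdX  M[L3]=40
step 7: P1: load  L3  ⟶  ISS  (L3)  txn=BusRd+Flush  M[L3]=75
step 8: P1: load  L1  ⟶  IMI  (L1)  txn=∅  M[L1]=20

memory[L0] = 20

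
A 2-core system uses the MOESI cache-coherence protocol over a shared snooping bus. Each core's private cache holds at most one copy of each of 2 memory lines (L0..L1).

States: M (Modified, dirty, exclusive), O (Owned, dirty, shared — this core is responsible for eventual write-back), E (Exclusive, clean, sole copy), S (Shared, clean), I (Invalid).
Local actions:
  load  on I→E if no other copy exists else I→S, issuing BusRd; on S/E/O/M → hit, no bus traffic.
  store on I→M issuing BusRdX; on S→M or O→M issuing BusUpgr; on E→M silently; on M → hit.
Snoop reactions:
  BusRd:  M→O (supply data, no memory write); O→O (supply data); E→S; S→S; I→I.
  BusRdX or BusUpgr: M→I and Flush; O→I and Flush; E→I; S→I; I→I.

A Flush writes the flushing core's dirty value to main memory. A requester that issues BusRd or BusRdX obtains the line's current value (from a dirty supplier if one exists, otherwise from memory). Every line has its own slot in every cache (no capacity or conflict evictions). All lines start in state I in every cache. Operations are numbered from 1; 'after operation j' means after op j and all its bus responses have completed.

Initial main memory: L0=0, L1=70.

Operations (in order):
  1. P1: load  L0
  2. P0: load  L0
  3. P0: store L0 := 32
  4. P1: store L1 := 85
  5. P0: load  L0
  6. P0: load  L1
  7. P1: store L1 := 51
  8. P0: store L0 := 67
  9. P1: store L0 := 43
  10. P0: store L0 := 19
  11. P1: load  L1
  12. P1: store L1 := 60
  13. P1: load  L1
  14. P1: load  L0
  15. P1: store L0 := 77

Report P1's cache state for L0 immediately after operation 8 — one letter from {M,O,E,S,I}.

  op1 P1: load  L0 → I/E on L0; bus BusRd; mem=0
  op2 P0: load  L0 → S/S on L0; bus BusRd; mem=0
  op3 P0: store L0 := 32 → M/I on L0; bus BusUpgr; mem=0
  op4 P1: store L1 := 85 → I/M on L1; bus BusRdX; mem=70
  op5 P0: load  L0 → M/I on L0; bus (none); mem=0
  op6 P0: load  L1 → S/O on L1; bus BusRd; mem=70
  op7 P1: store L1 := 51 → I/M on L1; bus BusUpgr; mem=70
  op8 P0: store L0 := 67 → M/I on L0; bus (none); mem=0
  op9 P1: store L0 := 43 → I/M on L0; bus BusRdX Flush; mem=67
  op10 P0: store L0 := 19 → M/I on L0; bus BusRdX Flush; mem=43
  op11 P1: load  L1 → I/M on L1; bus (none); mem=70
  op12 P1: store L1 := 60 → I/M on L1; bus (none); mem=70
  op13 P1: load  L1 → I/M on L1; bus (none); mem=70
  op14 P1: load  L0 → O/S on L0; bus BusRd; mem=43
  op15 P1: store L0 := 77 → I/M on L0; bus BusUpgr Flush; mem=19

state = I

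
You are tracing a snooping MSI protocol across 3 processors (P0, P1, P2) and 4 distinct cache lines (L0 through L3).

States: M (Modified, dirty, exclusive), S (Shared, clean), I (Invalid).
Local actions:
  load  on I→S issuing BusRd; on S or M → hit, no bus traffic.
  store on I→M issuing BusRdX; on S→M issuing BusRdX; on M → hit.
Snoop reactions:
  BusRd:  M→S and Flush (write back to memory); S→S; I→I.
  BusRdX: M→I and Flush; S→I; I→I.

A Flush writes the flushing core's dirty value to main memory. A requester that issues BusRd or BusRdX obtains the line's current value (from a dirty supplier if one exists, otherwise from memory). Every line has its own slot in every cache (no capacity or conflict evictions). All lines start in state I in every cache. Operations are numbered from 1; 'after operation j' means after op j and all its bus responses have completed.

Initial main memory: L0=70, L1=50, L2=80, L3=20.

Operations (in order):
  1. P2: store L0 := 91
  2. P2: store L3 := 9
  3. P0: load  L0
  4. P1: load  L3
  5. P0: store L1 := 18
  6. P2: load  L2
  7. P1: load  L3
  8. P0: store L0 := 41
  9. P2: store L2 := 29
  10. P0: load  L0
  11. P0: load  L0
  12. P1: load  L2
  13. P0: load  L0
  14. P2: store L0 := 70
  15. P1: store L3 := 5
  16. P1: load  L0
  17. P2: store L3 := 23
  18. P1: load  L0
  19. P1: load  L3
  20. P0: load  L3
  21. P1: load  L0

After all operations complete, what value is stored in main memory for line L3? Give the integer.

  op1 P2: store L0 := 91 → I/I/M on L0; bus BusRdX; mem=70
  op2 P2: store L3 := 9 → I/I/M on L3; bus BusRdX; mem=20
  op3 P0: load  L0 → S/I/S on L0; bus BusRd Flush; mem=91
  op4 P1: load  L3 → I/S/S on L3; bus BusRd Flush; mem=9
  op5 P0: store L1 := 18 → M/I/I on L1; bus BusRdX; mem=50
  op6 P2: load  L2 → I/I/S on L2; bus BusRd; mem=80
  op7 P1: load  L3 → I/S/S on L3; bus (none); mem=9
  op8 P0: store L0 := 41 → M/I/I on L0; bus BusRdX; mem=91
  op9 P2: store L2 := 29 → I/I/M on L2; bus BusRdX; mem=80
  op10 P0: load  L0 → M/I/I on L0; bus (none); mem=91
  op11 P0: load  L0 → M/I/I on L0; bus (none); mem=91
  op12 P1: load  L2 → I/S/S on L2; bus BusRd Flush; mem=29
  op13 P0: load  L0 → M/I/I on L0; bus (none); mem=91
  op14 P2: store L0 := 70 → I/I/M on L0; bus BusRdX Flush; mem=41
  op15 P1: store L3 := 5 → I/M/I on L3; bus BusRdX; mem=9
  op16 P1: load  L0 → I/S/S on L0; bus BusRd Flush; mem=70
  op17 P2: store L3 := 23 → I/I/M on L3; bus BusRdX Flush; mem=5
  op18 P1: load  L0 → I/S/S on L0; bus (none); mem=70
  op19 P1: load  L3 → I/S/S on L3; bus BusRd Flush; mem=23
  op20 P0: load  L3 → S/S/S on L3; bus BusRd; mem=23
  op21 P1: load  L0 → I/S/S on L0; bus (none); mem=70

memory[L3] = 23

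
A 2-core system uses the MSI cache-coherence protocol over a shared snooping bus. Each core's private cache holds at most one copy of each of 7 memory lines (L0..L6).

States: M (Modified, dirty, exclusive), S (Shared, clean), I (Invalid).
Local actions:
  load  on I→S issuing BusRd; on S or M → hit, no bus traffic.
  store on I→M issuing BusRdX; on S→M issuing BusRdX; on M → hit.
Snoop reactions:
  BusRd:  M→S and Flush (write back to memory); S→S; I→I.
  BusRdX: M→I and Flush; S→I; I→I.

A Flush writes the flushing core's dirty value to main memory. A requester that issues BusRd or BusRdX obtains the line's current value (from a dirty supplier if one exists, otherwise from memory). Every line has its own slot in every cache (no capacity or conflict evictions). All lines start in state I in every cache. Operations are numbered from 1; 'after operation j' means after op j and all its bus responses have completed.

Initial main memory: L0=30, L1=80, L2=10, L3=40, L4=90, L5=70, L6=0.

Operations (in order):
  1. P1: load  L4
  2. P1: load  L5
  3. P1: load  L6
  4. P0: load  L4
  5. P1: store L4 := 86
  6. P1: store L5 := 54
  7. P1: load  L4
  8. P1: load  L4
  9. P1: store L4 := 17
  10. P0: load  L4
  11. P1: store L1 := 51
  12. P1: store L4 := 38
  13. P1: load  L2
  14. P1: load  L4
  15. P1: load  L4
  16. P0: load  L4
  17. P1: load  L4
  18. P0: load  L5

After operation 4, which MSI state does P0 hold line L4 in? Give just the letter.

state = S

step 1: P1: load  L4  ⟶  IS  (L4)  txn=BusRd  M[L4]=90
step 2: P1: load  L5  ⟶  IS  (L5)  txn=BusRd  M[L5]=70
step 3: P1: load  L6  ⟶  IS  (L6)  txn=BusRd  M[L6]=0
step 4: P0: load  L4  ⟶  SS  (L4)  txn=BusRd  M[L4]=90
step 5: P1: store L4 := 86  ⟶  IM  (L4)  txn=BusRdX  M[L4]=90
step 6: P1: store L5 := 54  ⟶  IM  (L5)  txn=BusRdX  M[L5]=70
step 7: P1: load  L4  ⟶  IM  (L4)  txn=∅  M[L4]=90
step 8: P1: load  L4  ⟶  IM  (L4)  txn=∅  M[L4]=90
step 9: P1: store L4 := 17  ⟶  IM  (L4)  txn=∅  M[L4]=90
step 10: P0: load  L4  ⟶  SS  (L4)  txn=BusRd+Flush  M[L4]=17
step 11: P1: store L1 := 51  ⟶  IM  (L1)  txn=BusRdX  M[L1]=80
step 12: P1: store L4 := 38  ⟶  IM  (L4)  txn=BusRdX  M[L4]=17
step 13: P1: load  L2  ⟶  IS  (L2)  txn=BusRd  M[L2]=10
step 14: P1: load  L4  ⟶  IM  (L4)  txn=∅  M[L4]=17
step 15: P1: load  L4  ⟶  IM  (L4)  txn=∅  M[L4]=17
step 16: P0: load  L4  ⟶  SS  (L4)  txn=BusRd+Flush  M[L4]=38
step 17: P1: load  L4  ⟶  SS  (L4)  txn=∅  M[L4]=38
step 18: P0: load  L5  ⟶  SS  (L5)  txn=BusRd+Flush  M[L5]=54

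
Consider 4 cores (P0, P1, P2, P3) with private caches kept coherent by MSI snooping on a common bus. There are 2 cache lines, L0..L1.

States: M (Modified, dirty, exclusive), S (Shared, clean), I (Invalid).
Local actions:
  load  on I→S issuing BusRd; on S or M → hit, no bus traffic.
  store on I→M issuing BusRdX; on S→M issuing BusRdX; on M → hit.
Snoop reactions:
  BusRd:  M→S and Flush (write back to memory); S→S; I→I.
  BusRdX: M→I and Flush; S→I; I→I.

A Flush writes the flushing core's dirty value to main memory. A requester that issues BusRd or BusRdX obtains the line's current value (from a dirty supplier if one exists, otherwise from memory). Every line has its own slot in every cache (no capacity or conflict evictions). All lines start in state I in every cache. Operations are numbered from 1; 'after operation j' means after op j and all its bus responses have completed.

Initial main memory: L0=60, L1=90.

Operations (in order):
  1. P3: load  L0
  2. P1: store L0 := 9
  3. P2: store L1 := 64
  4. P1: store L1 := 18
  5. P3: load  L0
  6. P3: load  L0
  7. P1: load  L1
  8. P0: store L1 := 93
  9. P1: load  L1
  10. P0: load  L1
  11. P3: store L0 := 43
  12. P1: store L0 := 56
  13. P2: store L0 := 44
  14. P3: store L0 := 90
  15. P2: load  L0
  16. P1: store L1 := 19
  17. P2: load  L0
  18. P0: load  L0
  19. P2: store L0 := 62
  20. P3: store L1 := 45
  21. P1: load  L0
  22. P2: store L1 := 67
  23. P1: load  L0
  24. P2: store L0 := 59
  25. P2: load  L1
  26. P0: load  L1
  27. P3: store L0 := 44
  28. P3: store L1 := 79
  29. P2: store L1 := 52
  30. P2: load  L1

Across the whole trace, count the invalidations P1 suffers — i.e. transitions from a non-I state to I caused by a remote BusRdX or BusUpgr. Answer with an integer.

  op1 P3: load  L0 → I/I/I/S on L0; bus BusRd; mem=60
  op2 P1: store L0 := 9 → I/M/I/I on L0; bus BusRdX; mem=60
  op3 P2: store L1 := 64 → I/I/M/I on L1; bus BusRdX; mem=90
  op4 P1: store L1 := 18 → I/M/I/I on L1; bus BusRdX Flush; mem=64
  op5 P3: load  L0 → I/S/I/S on L0; bus BusRd Flush; mem=9
  op6 P3: load  L0 → I/S/I/S on L0; bus (none); mem=9
  op7 P1: load  L1 → I/M/I/I on L1; bus (none); mem=64
  op8 P0: store L1 := 93 → M/I/I/I on L1; bus BusRdX Flush; mem=18
  op9 P1: load  L1 → S/S/I/I on L1; bus BusRd Flush; mem=93
  op10 P0: load  L1 → S/S/I/I on L1; bus (none); mem=93
  op11 P3: store L0 := 43 → I/I/I/M on L0; bus BusRdX; mem=9
  op12 P1: store L0 := 56 → I/M/I/I on L0; bus BusRdX Flush; mem=43
  op13 P2: store L0 := 44 → I/I/M/I on L0; bus BusRdX Flush; mem=56
  op14 P3: store L0 := 90 → I/I/I/M on L0; bus BusRdX Flush; mem=44
  op15 P2: load  L0 → I/I/S/S on L0; bus BusRd Flush; mem=90
  op16 P1: store L1 := 19 → I/M/I/I on L1; bus BusRdX; mem=93
  op17 P2: load  L0 → I/I/S/S on L0; bus (none); mem=90
  op18 P0: load  L0 → S/I/S/S on L0; bus BusRd; mem=90
  op19 P2: store L0 := 62 → I/I/M/I on L0; bus BusRdX; mem=90
  op20 P3: store L1 := 45 → I/I/I/M on L1; bus BusRdX Flush; mem=19
  op21 P1: load  L0 → I/S/S/I on L0; bus BusRd Flush; mem=62
  op22 P2: store L1 := 67 → I/I/M/I on L1; bus BusRdX Flush; mem=45
  op23 P1: load  L0 → I/S/S/I on L0; bus (none); mem=62
  op24 P2: store L0 := 59 → I/I/M/I on L0; bus BusRdX; mem=62
  op25 P2: load  L1 → I/I/M/I on L1; bus (none); mem=45
  op26 P0: load  L1 → S/I/S/I on L1; bus BusRd Flush; mem=67
  op27 P3: store L0 := 44 → I/I/I/M on L0; bus BusRdX Flush; mem=59
  op28 P3: store L1 := 79 → I/I/I/M on L1; bus BusRdX; mem=67
  op29 P2: store L1 := 52 → I/I/M/I on L1; bus BusRdX Flush; mem=79
  op30 P2: load  L1 → I/I/M/I on L1; bus (none); mem=79

invalidations = 5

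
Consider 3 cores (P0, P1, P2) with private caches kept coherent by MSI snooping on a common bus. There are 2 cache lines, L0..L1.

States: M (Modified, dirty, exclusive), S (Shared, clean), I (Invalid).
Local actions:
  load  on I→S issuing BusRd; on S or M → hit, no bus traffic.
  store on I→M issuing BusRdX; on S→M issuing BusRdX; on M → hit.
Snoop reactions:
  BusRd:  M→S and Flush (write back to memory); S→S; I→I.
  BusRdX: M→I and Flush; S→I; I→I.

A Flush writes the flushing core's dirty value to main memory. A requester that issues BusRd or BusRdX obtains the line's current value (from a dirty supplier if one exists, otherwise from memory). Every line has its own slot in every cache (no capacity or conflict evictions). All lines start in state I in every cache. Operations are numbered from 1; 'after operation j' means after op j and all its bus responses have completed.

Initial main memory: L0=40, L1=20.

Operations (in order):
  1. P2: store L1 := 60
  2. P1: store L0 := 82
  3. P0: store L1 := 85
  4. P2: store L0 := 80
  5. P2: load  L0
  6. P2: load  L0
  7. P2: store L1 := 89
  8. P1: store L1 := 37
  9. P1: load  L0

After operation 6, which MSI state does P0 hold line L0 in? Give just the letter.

state = I

[1] P2: store L1 := 60 | P0:I, P1:I, P2:M(60) | bus: BusRdX
[2] P1: store L0 := 82 | P0:I, P1:M(82), P2:I | bus: BusRdX
[3] P0: store L1 := 85 | P0:M(85), P1:I, P2:I | bus: BusRdX,Flush
[4] P2: store L0 := 80 | P0:I, P1:I, P2:M(80) | bus: BusRdX,Flush
[5] P2: load  L0 | P0:I, P1:I, P2:M(80) | bus: none
[6] P2: load  L0 | P0:I, P1:I, P2:M(80) | bus: none
[7] P2: store L1 := 89 | P0:I, P1:I, P2:M(89) | bus: BusRdX,Flush
[8] P1: store L1 := 37 | P0:I, P1:M(37), P2:I | bus: BusRdX,Flush
[9] P1: load  L0 | P0:I, P1:S(80), P2:S(80) | bus: BusRd,Flush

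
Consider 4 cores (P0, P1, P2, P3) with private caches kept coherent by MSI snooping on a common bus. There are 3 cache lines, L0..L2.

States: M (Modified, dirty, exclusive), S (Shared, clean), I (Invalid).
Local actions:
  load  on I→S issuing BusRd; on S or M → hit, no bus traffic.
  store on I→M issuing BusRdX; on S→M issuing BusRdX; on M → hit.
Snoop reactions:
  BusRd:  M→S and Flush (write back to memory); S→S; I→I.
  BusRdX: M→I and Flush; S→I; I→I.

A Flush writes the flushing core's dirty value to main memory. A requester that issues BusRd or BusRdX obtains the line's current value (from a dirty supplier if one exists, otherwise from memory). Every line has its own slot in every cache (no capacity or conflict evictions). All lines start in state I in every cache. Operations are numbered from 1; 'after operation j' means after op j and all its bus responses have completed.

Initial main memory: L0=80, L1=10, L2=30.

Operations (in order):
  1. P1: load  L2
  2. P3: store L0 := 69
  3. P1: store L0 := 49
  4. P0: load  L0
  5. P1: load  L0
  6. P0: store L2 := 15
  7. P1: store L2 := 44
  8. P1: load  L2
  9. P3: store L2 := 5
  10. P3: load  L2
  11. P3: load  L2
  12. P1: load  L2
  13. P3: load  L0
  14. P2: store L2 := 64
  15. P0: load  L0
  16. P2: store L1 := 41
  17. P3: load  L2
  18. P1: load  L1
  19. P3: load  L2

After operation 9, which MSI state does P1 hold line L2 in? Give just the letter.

state = I

  op1 P1: load  L2 → I/S/I/I on L2; bus BusRd; mem=30
  op2 P3: store L0 := 69 → I/I/I/M on L0; bus BusRdX; mem=80
  op3 P1: store L0 := 49 → I/M/I/I on L0; bus BusRdX Flush; mem=69
  op4 P0: load  L0 → S/S/I/I on L0; bus BusRd Flush; mem=49
  op5 P1: load  L0 → S/S/I/I on L0; bus (none); mem=49
  op6 P0: store L2 := 15 → M/I/I/I on L2; bus BusRdX; mem=30
  op7 P1: store L2 := 44 → I/M/I/I on L2; bus BusRdX Flush; mem=15
  op8 P1: load  L2 → I/M/I/I on L2; bus (none); mem=15
  op9 P3: store L2 := 5 → I/I/I/M on L2; bus BusRdX Flush; mem=44
  op10 P3: load  L2 → I/I/I/M on L2; bus (none); mem=44
  op11 P3: load  L2 → I/I/I/M on L2; bus (none); mem=44
  op12 P1: load  L2 → I/S/I/S on L2; bus BusRd Flush; mem=5
  op13 P3: load  L0 → S/S/I/S on L0; bus BusRd; mem=49
  op14 P2: store L2 := 64 → I/I/M/I on L2; bus BusRdX; mem=5
  op15 P0: load  L0 → S/S/I/S on L0; bus (none); mem=49
  op16 P2: store L1 := 41 → I/I/M/I on L1; bus BusRdX; mem=10
  op17 P3: load  L2 → I/I/S/S on L2; bus BusRd Flush; mem=64
  op18 P1: load  L1 → I/S/S/I on L1; bus BusRd Flush; mem=41
  op19 P3: load  L2 → I/I/S/S on L2; bus (none); mem=64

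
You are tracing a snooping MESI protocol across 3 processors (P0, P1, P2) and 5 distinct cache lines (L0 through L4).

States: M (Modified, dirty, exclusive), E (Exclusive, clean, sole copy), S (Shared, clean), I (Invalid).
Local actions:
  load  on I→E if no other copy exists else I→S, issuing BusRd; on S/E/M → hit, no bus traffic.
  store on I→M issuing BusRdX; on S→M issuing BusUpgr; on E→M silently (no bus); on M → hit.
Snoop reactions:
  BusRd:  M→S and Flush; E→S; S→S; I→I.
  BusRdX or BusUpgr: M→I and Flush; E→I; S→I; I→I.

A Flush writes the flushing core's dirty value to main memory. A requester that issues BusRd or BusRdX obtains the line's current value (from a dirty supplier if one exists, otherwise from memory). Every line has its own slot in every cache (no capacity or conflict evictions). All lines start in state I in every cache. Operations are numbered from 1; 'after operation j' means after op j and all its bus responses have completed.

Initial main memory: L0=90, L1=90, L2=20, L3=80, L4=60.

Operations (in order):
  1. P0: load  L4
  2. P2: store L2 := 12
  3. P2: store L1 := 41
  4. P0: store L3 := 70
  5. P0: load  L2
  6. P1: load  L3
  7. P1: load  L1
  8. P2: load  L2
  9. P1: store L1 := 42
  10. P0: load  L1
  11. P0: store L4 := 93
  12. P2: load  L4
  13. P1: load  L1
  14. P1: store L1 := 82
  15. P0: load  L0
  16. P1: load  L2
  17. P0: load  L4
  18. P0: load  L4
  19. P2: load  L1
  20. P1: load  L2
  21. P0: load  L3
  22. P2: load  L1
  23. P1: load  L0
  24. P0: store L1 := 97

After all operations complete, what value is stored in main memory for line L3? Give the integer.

1. P0: load  L4  bus=[BusRd]  L4: P0=E P1=I P2=I  mem[L4]=60
2. P2: store L2 := 12  bus=[BusRdX]  L2: P0=I P1=I P2=M  mem[L2]=20
3. P2: store L1 := 41  bus=[BusRdX]  L1: P0=I P1=I P2=M  mem[L1]=90
4. P0: store L3 := 70  bus=[BusRdX]  L3: P0=M P1=I P2=I  mem[L3]=80
5. P0: load  L2  bus=[BusRd,Flush]  L2: P0=S P1=I P2=S  mem[L2]=12
6. P1: load  L3  bus=[BusRd,Flush]  L3: P0=S P1=S P2=I  mem[L3]=70
7. P1: load  L1  bus=[BusRd,Flush]  L1: P0=I P1=S P2=S  mem[L1]=41
8. P2: load  L2  bus=[-]  L2: P0=S P1=I P2=S  mem[L2]=12
9. P1: store L1 := 42  bus=[BusUpgr]  L1: P0=I P1=M P2=I  mem[L1]=41
10. P0: load  L1  bus=[BusRd,Flush]  L1: P0=S P1=S P2=I  mem[L1]=42
11. P0: store L4 := 93  bus=[-]  L4: P0=M P1=I P2=I  mem[L4]=60
12. P2: load  L4  bus=[BusRd,Flush]  L4: P0=S P1=I P2=S  mem[L4]=93
13. P1: load  L1  bus=[-]  L1: P0=S P1=S P2=I  mem[L1]=42
14. P1: store L1 := 82  bus=[BusUpgr]  L1: P0=I P1=M P2=I  mem[L1]=42
15. P0: load  L0  bus=[BusRd]  L0: P0=E P1=I P2=I  mem[L0]=90
16. P1: load  L2  bus=[BusRd]  L2: P0=S P1=S P2=S  mem[L2]=12
17. P0: load  L4  bus=[-]  L4: P0=S P1=I P2=S  mem[L4]=93
18. P0: load  L4  bus=[-]  L4: P0=S P1=I P2=S  mem[L4]=93
19. P2: load  L1  bus=[BusRd,Flush]  L1: P0=I P1=S P2=S  mem[L1]=82
20. P1: load  L2  bus=[-]  L2: P0=S P1=S P2=S  mem[L2]=12
21. P0: load  L3  bus=[-]  L3: P0=S P1=S P2=I  mem[L3]=70
22. P2: load  L1  bus=[-]  L1: P0=I P1=S P2=S  mem[L1]=82
23. P1: load  L0  bus=[BusRd]  L0: P0=S P1=S P2=I  mem[L0]=90
24. P0: store L1 := 97  bus=[BusRdX]  L1: P0=M P1=I P2=I  mem[L1]=82

memory[L3] = 70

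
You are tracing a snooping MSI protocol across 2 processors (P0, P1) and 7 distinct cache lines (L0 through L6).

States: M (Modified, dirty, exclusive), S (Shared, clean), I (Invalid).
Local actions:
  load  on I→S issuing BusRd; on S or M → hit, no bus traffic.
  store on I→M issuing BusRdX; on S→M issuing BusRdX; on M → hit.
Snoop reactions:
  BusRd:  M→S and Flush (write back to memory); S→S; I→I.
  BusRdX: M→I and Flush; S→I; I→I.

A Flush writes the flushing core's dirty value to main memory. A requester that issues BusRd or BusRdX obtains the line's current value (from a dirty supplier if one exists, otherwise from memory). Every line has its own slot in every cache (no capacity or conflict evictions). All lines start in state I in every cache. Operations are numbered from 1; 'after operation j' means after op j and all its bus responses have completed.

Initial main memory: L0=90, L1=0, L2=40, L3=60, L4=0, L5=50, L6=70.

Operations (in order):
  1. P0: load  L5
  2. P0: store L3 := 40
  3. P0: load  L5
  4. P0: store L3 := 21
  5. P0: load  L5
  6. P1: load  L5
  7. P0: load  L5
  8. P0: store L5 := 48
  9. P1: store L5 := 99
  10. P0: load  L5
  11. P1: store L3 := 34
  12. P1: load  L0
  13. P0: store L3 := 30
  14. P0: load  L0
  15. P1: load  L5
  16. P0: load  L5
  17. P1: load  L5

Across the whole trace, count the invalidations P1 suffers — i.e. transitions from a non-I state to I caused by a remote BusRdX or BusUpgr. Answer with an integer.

invalidations = 2

[1] P0: load  L5 | P0:S(50), P1:I | bus: BusRd
[2] P0: store L3 := 40 | P0:M(40), P1:I | bus: BusRdX
[3] P0: load  L5 | P0:S(50), P1:I | bus: none
[4] P0: store L3 := 21 | P0:M(21), P1:I | bus: none
[5] P0: load  L5 | P0:S(50), P1:I | bus: none
[6] P1: load  L5 | P0:S(50), P1:S(50) | bus: BusRd
[7] P0: load  L5 | P0:S(50), P1:S(50) | bus: none
[8] P0: store L5 := 48 | P0:M(48), P1:I | bus: BusRdX
[9] P1: store L5 := 99 | P0:I, P1:M(99) | bus: BusRdX,Flush
[10] P0: load  L5 | P0:S(99), P1:S(99) | bus: BusRd,Flush
[11] P1: store L3 := 34 | P0:I, P1:M(34) | bus: BusRdX,Flush
[12] P1: load  L0 | P0:I, P1:S(90) | bus: BusRd
[13] P0: store L3 := 30 | P0:M(30), P1:I | bus: BusRdX,Flush
[14] P0: load  L0 | P0:S(90), P1:S(90) | bus: BusRd
[15] P1: load  L5 | P0:S(99), P1:S(99) | bus: none
[16] P0: load  L5 | P0:S(99), P1:S(99) | bus: none
[17] P1: load  L5 | P0:S(99), P1:S(99) | bus: none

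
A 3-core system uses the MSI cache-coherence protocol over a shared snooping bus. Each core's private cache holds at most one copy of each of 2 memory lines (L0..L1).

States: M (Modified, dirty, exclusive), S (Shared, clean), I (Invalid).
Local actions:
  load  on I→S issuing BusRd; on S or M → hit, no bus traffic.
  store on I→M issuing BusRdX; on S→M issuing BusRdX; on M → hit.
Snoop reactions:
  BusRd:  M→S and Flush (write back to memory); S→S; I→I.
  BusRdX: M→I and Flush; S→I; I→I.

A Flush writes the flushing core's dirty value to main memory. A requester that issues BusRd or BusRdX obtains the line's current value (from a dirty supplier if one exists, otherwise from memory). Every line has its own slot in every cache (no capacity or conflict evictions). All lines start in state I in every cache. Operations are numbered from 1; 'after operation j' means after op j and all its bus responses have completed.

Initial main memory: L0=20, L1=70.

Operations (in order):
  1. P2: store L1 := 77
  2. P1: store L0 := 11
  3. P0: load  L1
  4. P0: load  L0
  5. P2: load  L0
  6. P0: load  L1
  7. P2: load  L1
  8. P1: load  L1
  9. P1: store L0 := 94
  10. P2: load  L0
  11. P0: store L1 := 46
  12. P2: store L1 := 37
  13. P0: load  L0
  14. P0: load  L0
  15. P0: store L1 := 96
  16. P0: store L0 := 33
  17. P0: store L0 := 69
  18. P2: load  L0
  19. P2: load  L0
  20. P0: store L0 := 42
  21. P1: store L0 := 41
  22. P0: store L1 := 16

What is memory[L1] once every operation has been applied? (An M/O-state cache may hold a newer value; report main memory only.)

step 1: P2: store L1 := 77  ⟶  IIM  (L1)  txn=BusRdX  M[L1]=70
step 2: P1: store L0 := 11  ⟶  IMI  (L0)  txn=BusRdX  M[L0]=20
step 3: P0: load  L1  ⟶  SIS  (L1)  txn=BusRd+Flush  M[L1]=77
step 4: P0: load  L0  ⟶  SSI  (L0)  txn=BusRd+Flush  M[L0]=11
step 5: P2: load  L0  ⟶  SSS  (L0)  txn=BusRd  M[L0]=11
step 6: P0: load  L1  ⟶  SIS  (L1)  txn=∅  M[L1]=77
step 7: P2: load  L1  ⟶  SIS  (L1)  txn=∅  M[L1]=77
step 8: P1: load  L1  ⟶  SSS  (L1)  txn=BusRd  M[L1]=77
step 9: P1: store L0 := 94  ⟶  IMI  (L0)  txn=BusRdX  M[L0]=11
step 10: P2: load  L0  ⟶  ISS  (L0)  txn=BusRd+Flush  M[L0]=94
step 11: P0: store L1 := 46  ⟶  MII  (L1)  txn=BusRdX  M[L1]=77
step 12: P2: store L1 := 37  ⟶  IIM  (L1)  txn=BusRdX+Flush  M[L1]=46
step 13: P0: load  L0  ⟶  SSS  (L0)  txn=BusRd  M[L0]=94
step 14: P0: load  L0  ⟶  SSS  (L0)  txn=∅  M[L0]=94
step 15: P0: store L1 := 96  ⟶  MII  (L1)  txn=BusRdX+Flush  M[L1]=37
step 16: P0: store L0 := 33  ⟶  MII  (L0)  txn=BusRdX  M[L0]=94
step 17: P0: store L0 := 69  ⟶  MII  (L0)  txn=∅  M[L0]=94
step 18: P2: load  L0  ⟶  SIS  (L0)  txn=BusRd+Flush  M[L0]=69
step 19: P2: load  L0  ⟶  SIS  (L0)  txn=∅  M[L0]=69
step 20: P0: store L0 := 42  ⟶  MII  (L0)  txn=BusRdX  M[L0]=69
step 21: P1: store L0 := 41  ⟶  IMI  (L0)  txn=BusRdX+Flush  M[L0]=42
step 22: P0: store L1 := 16  ⟶  MII  (L1)  txn=∅  M[L1]=37

memory[L1] = 37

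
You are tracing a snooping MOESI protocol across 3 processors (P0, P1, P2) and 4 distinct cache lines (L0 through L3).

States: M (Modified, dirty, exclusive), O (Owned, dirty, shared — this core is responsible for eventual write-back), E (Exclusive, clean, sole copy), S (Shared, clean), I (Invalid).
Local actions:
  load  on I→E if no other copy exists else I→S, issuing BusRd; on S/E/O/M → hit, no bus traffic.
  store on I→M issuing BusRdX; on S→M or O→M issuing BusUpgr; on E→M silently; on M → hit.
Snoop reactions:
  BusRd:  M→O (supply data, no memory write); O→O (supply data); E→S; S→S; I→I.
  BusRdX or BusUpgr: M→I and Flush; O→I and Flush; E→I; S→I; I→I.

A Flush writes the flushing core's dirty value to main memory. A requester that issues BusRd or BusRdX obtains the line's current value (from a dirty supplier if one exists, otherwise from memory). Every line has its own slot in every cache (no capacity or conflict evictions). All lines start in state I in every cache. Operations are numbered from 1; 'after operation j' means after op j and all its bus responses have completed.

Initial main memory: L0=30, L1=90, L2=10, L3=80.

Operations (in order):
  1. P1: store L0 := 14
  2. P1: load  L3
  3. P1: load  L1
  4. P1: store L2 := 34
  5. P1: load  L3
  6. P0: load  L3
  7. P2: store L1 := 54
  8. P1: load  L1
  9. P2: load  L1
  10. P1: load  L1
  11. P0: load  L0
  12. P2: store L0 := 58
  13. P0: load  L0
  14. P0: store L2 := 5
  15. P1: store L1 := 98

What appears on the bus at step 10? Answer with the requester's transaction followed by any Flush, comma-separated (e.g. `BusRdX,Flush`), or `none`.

step 1: P1: store L0 := 14  ⟶  IMI  (L0)  txn=BusRdX  M[L0]=30
step 2: P1: load  L3  ⟶  IEI  (L3)  txn=BusRd  M[L3]=80
step 3: P1: load  L1  ⟶  IEI  (L1)  txn=BusRd  M[L1]=90
step 4: P1: store L2 := 34  ⟶  IMI  (L2)  txn=BusRdX  M[L2]=10
step 5: P1: load  L3  ⟶  IEI  (L3)  txn=∅  M[L3]=80
step 6: P0: load  L3  ⟶  SSI  (L3)  txn=BusRd  M[L3]=80
step 7: P2: store L1 := 54  ⟶  IIM  (L1)  txn=BusRdX  M[L1]=90
step 8: P1: load  L1  ⟶  ISO  (L1)  txn=BusRd  M[L1]=90
step 9: P2: load  L1  ⟶  ISO  (L1)  txn=∅  M[L1]=90
step 10: P1: load  L1  ⟶  ISO  (L1)  txn=∅  M[L1]=90
step 11: P0: load  L0  ⟶  SOI  (L0)  txn=BusRd  M[L0]=30
step 12: P2: store L0 := 58  ⟶  IIM  (L0)  txn=BusRdX+Flush  M[L0]=14
step 13: P0: load  L0  ⟶  SIO  (L0)  txn=BusRd  M[L0]=14
step 14: P0: store L2 := 5  ⟶  MII  (L2)  txn=BusRdX+Flush  M[L2]=34
step 15: P1: store L1 := 98  ⟶  IMI  (L1)  txn=BusUpgr+Flush  M[L1]=54

bus = none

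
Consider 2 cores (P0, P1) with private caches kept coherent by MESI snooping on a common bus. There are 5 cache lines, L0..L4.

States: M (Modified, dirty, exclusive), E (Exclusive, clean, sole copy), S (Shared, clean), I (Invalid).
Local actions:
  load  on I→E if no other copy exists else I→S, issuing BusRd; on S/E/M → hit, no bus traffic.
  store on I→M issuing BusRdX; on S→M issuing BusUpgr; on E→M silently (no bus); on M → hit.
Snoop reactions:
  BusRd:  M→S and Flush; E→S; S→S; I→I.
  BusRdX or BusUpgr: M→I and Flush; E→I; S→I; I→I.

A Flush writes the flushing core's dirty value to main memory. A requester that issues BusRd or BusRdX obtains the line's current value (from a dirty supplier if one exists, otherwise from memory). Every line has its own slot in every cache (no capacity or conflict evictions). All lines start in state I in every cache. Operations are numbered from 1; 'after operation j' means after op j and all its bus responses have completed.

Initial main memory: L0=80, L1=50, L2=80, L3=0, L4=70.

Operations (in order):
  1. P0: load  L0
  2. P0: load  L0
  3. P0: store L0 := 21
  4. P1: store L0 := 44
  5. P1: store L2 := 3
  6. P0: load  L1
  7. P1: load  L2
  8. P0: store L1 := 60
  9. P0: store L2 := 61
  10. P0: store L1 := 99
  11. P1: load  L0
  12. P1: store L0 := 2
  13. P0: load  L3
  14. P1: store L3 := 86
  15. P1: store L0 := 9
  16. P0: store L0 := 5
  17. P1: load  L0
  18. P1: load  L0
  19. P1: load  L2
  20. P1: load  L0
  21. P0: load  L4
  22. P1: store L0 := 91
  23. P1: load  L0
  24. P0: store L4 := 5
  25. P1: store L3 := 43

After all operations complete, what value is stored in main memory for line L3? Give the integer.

memory[L3] = 0

[1] P0: load  L0 | P0:E(80), P1:I | bus: BusRd
[2] P0: load  L0 | P0:E(80), P1:I | bus: none
[3] P0: store L0 := 21 | P0:M(21), P1:I | bus: none
[4] P1: store L0 := 44 | P0:I, P1:M(44) | bus: BusRdX,Flush
[5] P1: store L2 := 3 | P0:I, P1:M(3) | bus: BusRdX
[6] P0: load  L1 | P0:E(50), P1:I | bus: BusRd
[7] P1: load  L2 | P0:I, P1:M(3) | bus: none
[8] P0: store L1 := 60 | P0:M(60), P1:I | bus: none
[9] P0: store L2 := 61 | P0:M(61), P1:I | bus: BusRdX,Flush
[10] P0: store L1 := 99 | P0:M(99), P1:I | bus: none
[11] P1: load  L0 | P0:I, P1:M(44) | bus: none
[12] P1: store L0 := 2 | P0:I, P1:M(2) | bus: none
[13] P0: load  L3 | P0:E(0), P1:I | bus: BusRd
[14] P1: store L3 := 86 | P0:I, P1:M(86) | bus: BusRdX
[15] P1: store L0 := 9 | P0:I, P1:M(9) | bus: none
[16] P0: store L0 := 5 | P0:M(5), P1:I | bus: BusRdX,Flush
[17] P1: load  L0 | P0:S(5), P1:S(5) | bus: BusRd,Flush
[18] P1: load  L0 | P0:S(5), P1:S(5) | bus: none
[19] P1: load  L2 | P0:S(61), P1:S(61) | bus: BusRd,Flush
[20] P1: load  L0 | P0:S(5), P1:S(5) | bus: none
[21] P0: load  L4 | P0:E(70), P1:I | bus: BusRd
[22] P1: store L0 := 91 | P0:I, P1:M(91) | bus: BusUpgr
[23] P1: load  L0 | P0:I, P1:M(91) | bus: none
[24] P0: store L4 := 5 | P0:M(5), P1:I | bus: none
[25] P1: store L3 := 43 | P0:I, P1:M(43) | bus: none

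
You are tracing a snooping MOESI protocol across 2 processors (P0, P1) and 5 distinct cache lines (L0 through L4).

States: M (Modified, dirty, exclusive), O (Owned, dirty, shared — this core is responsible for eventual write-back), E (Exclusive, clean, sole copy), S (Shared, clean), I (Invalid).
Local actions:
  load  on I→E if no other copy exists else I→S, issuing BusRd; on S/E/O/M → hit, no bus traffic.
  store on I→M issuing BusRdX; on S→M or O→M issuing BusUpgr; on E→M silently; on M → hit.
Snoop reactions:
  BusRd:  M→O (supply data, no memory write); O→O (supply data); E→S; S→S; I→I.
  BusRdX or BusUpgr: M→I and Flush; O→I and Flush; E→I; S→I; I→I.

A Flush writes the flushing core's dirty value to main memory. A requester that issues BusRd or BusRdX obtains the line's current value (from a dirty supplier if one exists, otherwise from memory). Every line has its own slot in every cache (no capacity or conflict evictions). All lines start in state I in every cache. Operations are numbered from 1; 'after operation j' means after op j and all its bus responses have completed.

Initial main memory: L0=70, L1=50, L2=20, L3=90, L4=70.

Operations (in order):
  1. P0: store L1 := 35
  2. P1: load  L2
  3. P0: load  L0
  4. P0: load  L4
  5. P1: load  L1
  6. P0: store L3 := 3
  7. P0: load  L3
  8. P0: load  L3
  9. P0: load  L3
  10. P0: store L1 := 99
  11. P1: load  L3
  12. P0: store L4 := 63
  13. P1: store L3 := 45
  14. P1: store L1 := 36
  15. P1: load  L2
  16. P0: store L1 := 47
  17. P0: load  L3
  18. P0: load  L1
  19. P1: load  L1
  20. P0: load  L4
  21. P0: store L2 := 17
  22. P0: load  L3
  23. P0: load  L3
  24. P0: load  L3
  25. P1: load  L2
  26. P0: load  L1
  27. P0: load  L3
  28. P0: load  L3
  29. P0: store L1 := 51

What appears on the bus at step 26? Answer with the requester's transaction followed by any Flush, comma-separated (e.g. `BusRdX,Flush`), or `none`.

1. P0: store L1 := 35  bus=[BusRdX]  L1: P0=M P1=I  mem[L1]=50
2. P1: load  L2  bus=[BusRd]  L2: P0=I P1=E  mem[L2]=20
3. P0: load  L0  bus=[BusRd]  L0: P0=E P1=I  mem[L0]=70
4. P0: load  L4  bus=[BusRd]  L4: P0=E P1=I  mem[L4]=70
5. P1: load  L1  bus=[BusRd]  L1: P0=O P1=S  mem[L1]=50
6. P0: store L3 := 3  bus=[BusRdX]  L3: P0=M P1=I  mem[L3]=90
7. P0: load  L3  bus=[-]  L3: P0=M P1=I  mem[L3]=90
8. P0: load  L3  bus=[-]  L3: P0=M P1=I  mem[L3]=90
9. P0: load  L3  bus=[-]  L3: P0=M P1=I  mem[L3]=90
10. P0: store L1 := 99  bus=[BusUpgr]  L1: P0=M P1=I  mem[L1]=50
11. P1: load  L3  bus=[BusRd]  L3: P0=O P1=S  mem[L3]=90
12. P0: store L4 := 63  bus=[-]  L4: P0=M P1=I  mem[L4]=70
13. P1: store L3 := 45  bus=[BusUpgr,Flush]  L3: P0=I P1=M  mem[L3]=3
14. P1: store L1 := 36  bus=[BusRdX,Flush]  L1: P0=I P1=M  mem[L1]=99
15. P1: load  L2  bus=[-]  L2: P0=I P1=E  mem[L2]=20
16. P0: store L1 := 47  bus=[BusRdX,Flush]  L1: P0=M P1=I  mem[L1]=36
17. P0: load  L3  bus=[BusRd]  L3: P0=S P1=O  mem[L3]=3
18. P0: load  L1  bus=[-]  L1: P0=M P1=I  mem[L1]=36
19. P1: load  L1  bus=[BusRd]  L1: P0=O P1=S  mem[L1]=36
20. P0: load  L4  bus=[-]  L4: P0=M P1=I  mem[L4]=70
21. P0: store L2 := 17  bus=[BusRdX]  L2: P0=M P1=I  mem[L2]=20
22. P0: load  L3  bus=[-]  L3: P0=S P1=O  mem[L3]=3
23. P0: load  L3  bus=[-]  L3: P0=S P1=O  mem[L3]=3
24. P0: load  L3  bus=[-]  L3: P0=S P1=O  mem[L3]=3
25. P1: load  L2  bus=[BusRd]  L2: P0=O P1=S  mem[L2]=20
26. P0: load  L1  bus=[-]  L1: P0=O P1=S  mem[L1]=36
27. P0: load  L3  bus=[-]  L3: P0=S P1=O  mem[L3]=3
28. P0: load  L3  bus=[-]  L3: P0=S P1=O  mem[L3]=3
29. P0: store L1 := 51  bus=[BusUpgr]  L1: P0=M P1=I  mem[L1]=36

bus = none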